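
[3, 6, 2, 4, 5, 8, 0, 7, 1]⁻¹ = [6, 8, 2, 0, 3, 4, 1, 7, 5]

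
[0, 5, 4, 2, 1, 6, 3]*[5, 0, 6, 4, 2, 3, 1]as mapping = [0→5, 1→3, 2→2, 3→6, 4→0, 5→1, 6→4]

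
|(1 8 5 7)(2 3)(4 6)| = 4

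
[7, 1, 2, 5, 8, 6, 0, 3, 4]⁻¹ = [6, 1, 2, 7, 8, 3, 5, 0, 4]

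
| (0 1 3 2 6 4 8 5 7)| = 9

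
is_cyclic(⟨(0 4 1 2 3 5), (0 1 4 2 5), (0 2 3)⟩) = no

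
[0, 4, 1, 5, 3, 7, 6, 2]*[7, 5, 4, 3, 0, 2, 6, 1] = [7, 0, 5, 2, 3, 1, 6, 4]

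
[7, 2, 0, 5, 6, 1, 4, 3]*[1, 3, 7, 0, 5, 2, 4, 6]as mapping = [0→6, 1→7, 2→1, 3→2, 4→4, 5→3, 6→5, 7→0]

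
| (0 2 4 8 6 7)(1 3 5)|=6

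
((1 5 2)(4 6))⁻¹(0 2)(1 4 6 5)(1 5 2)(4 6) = (0 1)(2 5 6 4)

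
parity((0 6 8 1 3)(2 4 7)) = even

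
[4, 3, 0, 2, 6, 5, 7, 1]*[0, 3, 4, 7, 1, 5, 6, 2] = [1, 7, 0, 4, 6, 5, 2, 3] 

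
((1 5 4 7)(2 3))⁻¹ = (1 7 4 5)(2 3)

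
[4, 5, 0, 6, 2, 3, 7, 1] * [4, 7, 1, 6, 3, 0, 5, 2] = [3, 0, 4, 5, 1, 6, 2, 7]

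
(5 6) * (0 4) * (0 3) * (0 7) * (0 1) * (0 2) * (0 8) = (0 4 3 7 1 2 8)(5 6)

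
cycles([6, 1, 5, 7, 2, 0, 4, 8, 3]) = (0 6 4 2 5)(3 7 8)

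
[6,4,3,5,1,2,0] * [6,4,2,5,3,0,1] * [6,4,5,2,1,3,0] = [4,2,3,6,1,5,0]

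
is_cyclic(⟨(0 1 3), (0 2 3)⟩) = no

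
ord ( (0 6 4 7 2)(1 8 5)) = 15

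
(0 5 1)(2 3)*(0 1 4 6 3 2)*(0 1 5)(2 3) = (1 5 4 6 2 3)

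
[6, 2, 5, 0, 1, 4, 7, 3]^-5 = [3, 4, 1, 7, 5, 2, 0, 6]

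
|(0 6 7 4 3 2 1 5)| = 8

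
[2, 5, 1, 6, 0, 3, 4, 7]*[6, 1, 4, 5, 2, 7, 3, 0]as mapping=[0→4, 1→7, 2→1, 3→3, 4→6, 5→5, 6→2, 7→0]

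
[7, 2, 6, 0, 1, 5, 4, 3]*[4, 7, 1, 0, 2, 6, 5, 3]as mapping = [0→3, 1→1, 2→5, 3→4, 4→7, 5→6, 6→2, 7→0]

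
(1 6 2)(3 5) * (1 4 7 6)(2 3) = (2 4 7 6 3 5)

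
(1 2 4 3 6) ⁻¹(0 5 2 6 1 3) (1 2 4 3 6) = (0 5 4 1 2 6) 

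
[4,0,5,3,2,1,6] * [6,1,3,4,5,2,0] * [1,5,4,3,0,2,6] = [2,6,4,0,3,5,1]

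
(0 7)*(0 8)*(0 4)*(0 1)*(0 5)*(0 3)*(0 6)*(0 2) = (0 7 8 4 1 5 3 6 2)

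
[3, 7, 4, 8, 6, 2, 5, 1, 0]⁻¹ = [8, 7, 5, 0, 2, 6, 4, 1, 3]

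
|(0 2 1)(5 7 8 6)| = 12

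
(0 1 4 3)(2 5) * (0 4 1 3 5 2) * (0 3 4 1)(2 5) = (0 4 2 5 3 1)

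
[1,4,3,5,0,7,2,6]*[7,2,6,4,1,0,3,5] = [2,1,4,0,7,5,6,3]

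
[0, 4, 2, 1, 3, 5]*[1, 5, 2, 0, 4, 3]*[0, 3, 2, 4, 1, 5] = [3, 1, 2, 5, 0, 4]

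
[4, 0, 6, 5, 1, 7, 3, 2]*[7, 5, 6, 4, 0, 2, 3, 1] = [0, 7, 3, 2, 5, 1, 4, 6]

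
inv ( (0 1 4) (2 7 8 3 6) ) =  (0 4 1) (2 6 3 8 7) 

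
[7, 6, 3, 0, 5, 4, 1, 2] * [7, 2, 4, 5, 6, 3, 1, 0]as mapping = [0→0, 1→1, 2→5, 3→7, 4→3, 5→6, 6→2, 7→4]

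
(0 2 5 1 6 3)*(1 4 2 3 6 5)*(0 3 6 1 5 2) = (0 6 1 2 5 4)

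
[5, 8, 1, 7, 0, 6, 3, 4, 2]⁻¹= [4, 2, 8, 6, 7, 0, 5, 3, 1]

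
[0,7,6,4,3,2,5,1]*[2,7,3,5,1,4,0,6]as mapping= [0→2,1→6,2→0,3→1,4→5,5→3,6→4,7→7]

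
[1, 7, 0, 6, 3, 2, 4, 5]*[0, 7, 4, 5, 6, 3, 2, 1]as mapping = [0→7, 1→1, 2→0, 3→2, 4→5, 5→4, 6→6, 7→3]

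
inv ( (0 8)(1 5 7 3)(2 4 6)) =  (0 8)(1 3 7 5)(2 6 4)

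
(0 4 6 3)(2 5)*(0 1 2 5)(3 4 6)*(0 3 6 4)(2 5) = (0 4 6)(1 5 2 3)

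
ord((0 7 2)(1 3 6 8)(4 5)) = 12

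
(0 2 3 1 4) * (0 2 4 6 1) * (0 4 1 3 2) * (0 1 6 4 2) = (0 6 3 2) (1 4) 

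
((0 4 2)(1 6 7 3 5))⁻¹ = (0 2 4)(1 5 3 7 6)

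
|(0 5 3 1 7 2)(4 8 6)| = 6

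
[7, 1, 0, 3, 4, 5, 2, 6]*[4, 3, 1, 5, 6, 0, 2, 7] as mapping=[0→7, 1→3, 2→4, 3→5, 4→6, 5→0, 6→1, 7→2] 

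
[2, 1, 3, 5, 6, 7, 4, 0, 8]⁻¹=[7, 1, 0, 2, 6, 3, 4, 5, 8]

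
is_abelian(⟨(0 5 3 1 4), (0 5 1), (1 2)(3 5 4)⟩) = no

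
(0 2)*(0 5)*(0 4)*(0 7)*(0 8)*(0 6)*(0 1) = (0 2 5 4 7 8 6 1)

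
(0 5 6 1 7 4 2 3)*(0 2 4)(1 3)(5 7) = (0 7)(1 5 6 3 2)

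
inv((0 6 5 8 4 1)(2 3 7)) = (0 1 4 8 5 6)(2 7 3)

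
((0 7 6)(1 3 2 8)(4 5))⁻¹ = (0 6 7)(1 8 2 3)(4 5)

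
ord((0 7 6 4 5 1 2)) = 7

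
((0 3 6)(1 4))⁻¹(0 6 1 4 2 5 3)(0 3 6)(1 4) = (0 4 1 2 5 6 3)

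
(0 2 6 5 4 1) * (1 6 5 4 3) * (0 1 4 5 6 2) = (2 6 5 3 4)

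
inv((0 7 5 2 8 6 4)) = (0 4 6 8 2 5 7)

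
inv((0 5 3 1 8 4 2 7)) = (0 7 2 4 8 1 3 5)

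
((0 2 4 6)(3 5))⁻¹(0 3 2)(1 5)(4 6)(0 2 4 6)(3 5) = (0 6)(1 3)(2 5 4)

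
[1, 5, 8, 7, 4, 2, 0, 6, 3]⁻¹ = [6, 0, 5, 8, 4, 1, 7, 3, 2]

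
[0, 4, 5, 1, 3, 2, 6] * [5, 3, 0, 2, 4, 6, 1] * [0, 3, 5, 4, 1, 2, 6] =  [2, 1, 6, 4, 5, 0, 3]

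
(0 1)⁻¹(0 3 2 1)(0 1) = (0 1 3 2)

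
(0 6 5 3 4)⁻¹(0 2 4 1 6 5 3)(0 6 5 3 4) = (0 1 5 3 4 6 2)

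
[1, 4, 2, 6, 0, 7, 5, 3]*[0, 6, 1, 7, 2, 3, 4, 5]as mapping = [0→6, 1→2, 2→1, 3→4, 4→0, 5→5, 6→3, 7→7]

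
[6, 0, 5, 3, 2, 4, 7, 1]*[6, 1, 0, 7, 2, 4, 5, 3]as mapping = [0→5, 1→6, 2→4, 3→7, 4→0, 5→2, 6→3, 7→1]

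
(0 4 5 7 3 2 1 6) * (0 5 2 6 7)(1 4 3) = (0 3 6 5)(1 7)(2 4)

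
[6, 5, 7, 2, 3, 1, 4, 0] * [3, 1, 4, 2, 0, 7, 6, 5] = [6, 7, 5, 4, 2, 1, 0, 3] 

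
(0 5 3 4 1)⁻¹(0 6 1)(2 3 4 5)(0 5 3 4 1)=(0 5 6)(1 3 2 4)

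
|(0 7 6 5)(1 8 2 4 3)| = 20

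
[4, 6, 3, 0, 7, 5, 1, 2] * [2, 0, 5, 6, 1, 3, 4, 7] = [1, 4, 6, 2, 7, 3, 0, 5]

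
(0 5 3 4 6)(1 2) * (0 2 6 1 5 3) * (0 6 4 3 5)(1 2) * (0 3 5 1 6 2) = (0 1 4)(2 3 5)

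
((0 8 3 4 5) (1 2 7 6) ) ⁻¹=(0 5 4 3 8) (1 6 7 2) 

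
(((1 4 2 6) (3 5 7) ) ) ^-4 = (3 7 5) 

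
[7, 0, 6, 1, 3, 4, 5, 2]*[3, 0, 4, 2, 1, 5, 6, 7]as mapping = [0→7, 1→3, 2→6, 3→0, 4→2, 5→1, 6→5, 7→4]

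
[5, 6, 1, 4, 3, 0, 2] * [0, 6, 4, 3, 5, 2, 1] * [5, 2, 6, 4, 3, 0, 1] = [6, 2, 1, 0, 4, 5, 3]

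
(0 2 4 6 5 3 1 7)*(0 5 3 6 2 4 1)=(0 4 2 1 7 5 6 3)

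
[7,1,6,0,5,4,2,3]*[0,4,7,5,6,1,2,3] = [3,4,2,0,1,6,7,5]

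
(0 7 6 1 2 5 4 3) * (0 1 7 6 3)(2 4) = (0 6 7 3 1 4)(2 5)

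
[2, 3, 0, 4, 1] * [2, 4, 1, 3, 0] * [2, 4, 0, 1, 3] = [4, 1, 0, 2, 3]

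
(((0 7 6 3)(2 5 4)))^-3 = (0 7 6 3)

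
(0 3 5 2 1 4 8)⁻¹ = (0 8 4 1 2 5 3)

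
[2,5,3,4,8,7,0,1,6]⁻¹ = [6,7,0,2,3,1,8,5,4]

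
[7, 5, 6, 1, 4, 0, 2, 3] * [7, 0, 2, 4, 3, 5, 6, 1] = [1, 5, 6, 0, 3, 7, 2, 4]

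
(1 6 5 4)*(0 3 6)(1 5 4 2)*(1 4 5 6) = (0 3 1)(2 4 6 5)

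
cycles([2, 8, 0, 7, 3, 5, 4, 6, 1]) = (0 2)(1 8)(3 7 6 4)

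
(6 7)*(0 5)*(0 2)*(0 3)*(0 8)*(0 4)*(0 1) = (0 5 2 3 8 4 1)(6 7)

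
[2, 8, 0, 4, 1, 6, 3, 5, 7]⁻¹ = [2, 4, 0, 6, 3, 7, 5, 8, 1]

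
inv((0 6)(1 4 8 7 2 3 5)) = (0 6)(1 5 3 2 7 8 4)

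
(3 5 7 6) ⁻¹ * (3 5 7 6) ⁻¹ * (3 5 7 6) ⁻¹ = (3 5 7 6) 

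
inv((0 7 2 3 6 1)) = (0 1 6 3 2 7)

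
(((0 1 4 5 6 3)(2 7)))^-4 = (0 4 6)(1 5 3)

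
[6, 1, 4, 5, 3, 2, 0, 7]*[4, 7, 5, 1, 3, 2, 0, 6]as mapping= [0→0, 1→7, 2→3, 3→2, 4→1, 5→5, 6→4, 7→6]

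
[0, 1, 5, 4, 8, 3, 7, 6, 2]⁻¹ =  [0, 1, 8, 5, 3, 2, 7, 6, 4]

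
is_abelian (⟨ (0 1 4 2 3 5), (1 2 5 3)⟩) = no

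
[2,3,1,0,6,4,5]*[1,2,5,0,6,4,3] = [5,0,2,1,3,6,4]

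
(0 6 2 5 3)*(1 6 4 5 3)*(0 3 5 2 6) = (0 4 2 5 1)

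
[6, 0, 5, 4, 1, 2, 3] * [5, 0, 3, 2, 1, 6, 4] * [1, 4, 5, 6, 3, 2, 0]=[3, 2, 0, 4, 1, 6, 5]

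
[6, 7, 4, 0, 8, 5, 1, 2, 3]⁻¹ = [3, 6, 7, 8, 2, 5, 0, 1, 4]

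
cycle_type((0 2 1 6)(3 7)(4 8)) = 2^2.4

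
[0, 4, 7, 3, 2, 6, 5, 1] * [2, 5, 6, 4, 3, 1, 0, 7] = [2, 3, 7, 4, 6, 0, 1, 5]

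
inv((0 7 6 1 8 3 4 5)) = (0 5 4 3 8 1 6 7)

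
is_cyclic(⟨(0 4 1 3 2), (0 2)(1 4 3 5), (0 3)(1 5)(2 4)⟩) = no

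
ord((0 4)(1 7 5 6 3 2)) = 6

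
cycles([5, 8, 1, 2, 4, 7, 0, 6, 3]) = (0 5 7 6)(1 8 3 2)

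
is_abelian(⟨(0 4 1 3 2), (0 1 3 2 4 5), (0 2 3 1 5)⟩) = no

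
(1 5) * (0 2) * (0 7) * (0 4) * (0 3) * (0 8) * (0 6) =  (0 2 7 4 3 8 6)(1 5)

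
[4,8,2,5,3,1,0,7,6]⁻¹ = [6,5,2,4,0,3,8,7,1]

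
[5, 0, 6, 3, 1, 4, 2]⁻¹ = [1, 4, 6, 3, 5, 0, 2]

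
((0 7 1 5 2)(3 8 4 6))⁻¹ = (0 2 5 1 7)(3 6 4 8)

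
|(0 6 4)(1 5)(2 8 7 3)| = 12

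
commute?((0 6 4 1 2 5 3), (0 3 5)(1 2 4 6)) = no:(0 6 4 1 2 5 3) * (0 3 5)(1 2 4 6) = (0 1 4 2), (0 3 5)(1 2 4 6) * (0 6 4 1 2 5 3) = (1 5 6 2)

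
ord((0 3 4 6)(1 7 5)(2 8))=12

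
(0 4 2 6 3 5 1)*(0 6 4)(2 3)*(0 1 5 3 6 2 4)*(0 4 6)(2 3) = (0 1 3 2 4)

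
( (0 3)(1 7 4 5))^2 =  (1 4)(5 7)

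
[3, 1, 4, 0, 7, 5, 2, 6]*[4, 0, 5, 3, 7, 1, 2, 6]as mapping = [0→3, 1→0, 2→7, 3→4, 4→6, 5→1, 6→5, 7→2]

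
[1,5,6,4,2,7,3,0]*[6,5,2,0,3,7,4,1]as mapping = [0→5,1→7,2→4,3→3,4→2,5→1,6→0,7→6]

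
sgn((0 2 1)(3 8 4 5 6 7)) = -1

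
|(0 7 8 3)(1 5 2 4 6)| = 20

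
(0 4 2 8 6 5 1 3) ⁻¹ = (0 3 1 5 6 8 2 4) 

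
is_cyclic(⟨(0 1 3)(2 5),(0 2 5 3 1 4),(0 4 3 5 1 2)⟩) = no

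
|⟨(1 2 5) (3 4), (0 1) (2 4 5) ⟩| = 720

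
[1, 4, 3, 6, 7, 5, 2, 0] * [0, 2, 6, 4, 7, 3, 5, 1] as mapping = [0→2, 1→7, 2→4, 3→5, 4→1, 5→3, 6→6, 7→0] 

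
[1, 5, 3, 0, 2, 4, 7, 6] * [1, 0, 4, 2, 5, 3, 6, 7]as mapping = [0→0, 1→3, 2→2, 3→1, 4→4, 5→5, 6→7, 7→6]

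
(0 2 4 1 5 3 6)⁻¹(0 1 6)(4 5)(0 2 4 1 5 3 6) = (0 2 5)(1 3)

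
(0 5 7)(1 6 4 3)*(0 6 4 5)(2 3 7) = (1 4 7 6 5 2 3)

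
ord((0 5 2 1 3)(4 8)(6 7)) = 10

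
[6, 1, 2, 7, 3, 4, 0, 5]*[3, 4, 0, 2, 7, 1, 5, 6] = [5, 4, 0, 6, 2, 7, 3, 1]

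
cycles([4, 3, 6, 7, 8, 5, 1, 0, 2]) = (0 4 8 2 6 1 3 7) 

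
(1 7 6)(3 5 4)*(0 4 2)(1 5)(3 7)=(0 4 7 6 5 2)(1 3)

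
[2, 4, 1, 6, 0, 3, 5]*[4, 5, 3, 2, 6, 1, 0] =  [3, 6, 5, 0, 4, 2, 1]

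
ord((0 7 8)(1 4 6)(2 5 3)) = 3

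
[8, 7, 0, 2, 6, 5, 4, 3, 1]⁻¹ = [2, 8, 3, 7, 6, 5, 4, 1, 0]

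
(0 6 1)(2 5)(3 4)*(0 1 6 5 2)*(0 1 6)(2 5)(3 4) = (0 2 5 1 6)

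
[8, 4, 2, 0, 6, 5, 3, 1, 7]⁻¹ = [3, 7, 2, 6, 1, 5, 4, 8, 0]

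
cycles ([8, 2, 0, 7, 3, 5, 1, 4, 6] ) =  (0 8 6 1 2) (3 7 4) 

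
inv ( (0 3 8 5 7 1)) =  (0 1 7 5 8 3)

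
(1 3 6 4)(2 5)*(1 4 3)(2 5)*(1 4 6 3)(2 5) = (1 4 6)(2 5)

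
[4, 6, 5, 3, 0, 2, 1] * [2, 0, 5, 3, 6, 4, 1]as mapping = [0→6, 1→1, 2→4, 3→3, 4→2, 5→5, 6→0]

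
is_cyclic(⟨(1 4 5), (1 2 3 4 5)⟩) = no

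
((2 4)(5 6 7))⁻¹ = (2 4)(5 7 6)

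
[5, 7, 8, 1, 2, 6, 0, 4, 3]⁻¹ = [6, 3, 4, 8, 7, 0, 5, 1, 2]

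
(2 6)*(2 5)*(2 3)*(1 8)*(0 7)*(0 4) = (0 7 4) (1 8) (2 6 5 3) 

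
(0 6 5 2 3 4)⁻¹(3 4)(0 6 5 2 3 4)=(0 4)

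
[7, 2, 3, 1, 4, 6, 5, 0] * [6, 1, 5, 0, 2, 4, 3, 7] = [7, 5, 0, 1, 2, 3, 4, 6]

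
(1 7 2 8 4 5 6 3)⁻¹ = (1 3 6 5 4 8 2 7)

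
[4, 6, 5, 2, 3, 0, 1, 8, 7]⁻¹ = [5, 6, 3, 4, 0, 2, 1, 8, 7]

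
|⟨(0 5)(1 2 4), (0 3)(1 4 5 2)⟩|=720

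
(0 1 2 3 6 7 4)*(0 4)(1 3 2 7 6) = (0 3 1 7)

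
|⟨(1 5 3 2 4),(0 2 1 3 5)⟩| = 360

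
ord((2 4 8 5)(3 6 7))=12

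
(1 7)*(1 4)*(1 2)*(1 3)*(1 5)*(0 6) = (0 6)(1 7 4 2 3 5)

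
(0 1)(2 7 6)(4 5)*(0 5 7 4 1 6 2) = (0 6)(1 5)(2 4 7)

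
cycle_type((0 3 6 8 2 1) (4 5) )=2.6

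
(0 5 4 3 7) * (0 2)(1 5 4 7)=(0 4 3 1 5 7 2)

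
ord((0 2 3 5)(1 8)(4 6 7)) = 12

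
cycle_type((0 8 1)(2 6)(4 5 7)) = 2.3^2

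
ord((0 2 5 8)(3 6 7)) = 12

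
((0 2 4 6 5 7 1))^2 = (0 4 5 1 2 6 7)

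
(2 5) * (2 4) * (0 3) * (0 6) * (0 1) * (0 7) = (0 3 6 1 7)(2 5 4)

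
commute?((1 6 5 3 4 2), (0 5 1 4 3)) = no:(1 6 5 3 4 2)*(0 5 1 4 3) = (0 5)(1 6)(2 4), (0 5 1 4 3)*(1 6 5 3 4 2) = (0 3)(1 2)(5 6)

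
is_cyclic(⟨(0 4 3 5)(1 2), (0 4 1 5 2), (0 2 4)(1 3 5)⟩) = no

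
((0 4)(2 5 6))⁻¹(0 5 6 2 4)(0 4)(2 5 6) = (0 4 6 2 5)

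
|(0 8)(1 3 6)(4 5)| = 6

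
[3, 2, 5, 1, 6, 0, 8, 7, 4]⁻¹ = [5, 3, 1, 0, 8, 2, 4, 7, 6]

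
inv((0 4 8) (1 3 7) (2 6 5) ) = (0 8 4) (1 7 3) (2 5 6) 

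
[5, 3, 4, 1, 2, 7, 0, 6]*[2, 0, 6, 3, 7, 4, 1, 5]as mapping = [0→4, 1→3, 2→7, 3→0, 4→6, 5→5, 6→2, 7→1]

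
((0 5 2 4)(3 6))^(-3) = (0 5 2 4)(3 6)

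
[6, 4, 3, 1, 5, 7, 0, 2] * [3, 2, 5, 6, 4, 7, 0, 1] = [0, 4, 6, 2, 7, 1, 3, 5]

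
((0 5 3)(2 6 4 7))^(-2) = (0 5 3)(2 4)(6 7)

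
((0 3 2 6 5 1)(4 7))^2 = (0 2 5)(1 3 6)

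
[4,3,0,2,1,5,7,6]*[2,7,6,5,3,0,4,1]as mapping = [0→3,1→5,2→2,3→6,4→7,5→0,6→1,7→4]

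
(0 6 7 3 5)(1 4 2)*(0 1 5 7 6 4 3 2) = (0 4)(1 3 7 2 5)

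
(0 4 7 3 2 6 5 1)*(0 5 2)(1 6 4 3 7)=(0 3)(1 5 6 2 4)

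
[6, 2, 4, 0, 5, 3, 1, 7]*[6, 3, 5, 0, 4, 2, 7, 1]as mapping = [0→7, 1→5, 2→4, 3→6, 4→2, 5→0, 6→3, 7→1]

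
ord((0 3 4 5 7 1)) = 6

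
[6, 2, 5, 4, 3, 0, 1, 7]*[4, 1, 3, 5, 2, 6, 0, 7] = [0, 3, 6, 2, 5, 4, 1, 7]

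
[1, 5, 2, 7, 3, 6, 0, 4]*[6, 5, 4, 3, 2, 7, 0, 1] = [5, 7, 4, 1, 3, 0, 6, 2]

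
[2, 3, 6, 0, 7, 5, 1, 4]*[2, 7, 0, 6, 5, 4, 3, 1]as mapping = [0→0, 1→6, 2→3, 3→2, 4→1, 5→4, 6→7, 7→5]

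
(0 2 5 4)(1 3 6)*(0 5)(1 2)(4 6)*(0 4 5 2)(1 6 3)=(0 6)(2 4)(3 5)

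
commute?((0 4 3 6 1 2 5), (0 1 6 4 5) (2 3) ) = no:(0 4 3 6 1 2 5) * (0 1 6 4 5) (2 3) = (0 5 1 3 4 2), (0 1 6 4 5) (2 3) * (0 4 3 6 1 2 5) = (0 2 6 3 5 4) 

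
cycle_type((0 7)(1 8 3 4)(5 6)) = 2^2.4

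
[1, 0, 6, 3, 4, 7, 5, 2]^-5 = [1, 0, 7, 3, 4, 6, 2, 5]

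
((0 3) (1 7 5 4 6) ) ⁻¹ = (0 3) (1 6 4 5 7) 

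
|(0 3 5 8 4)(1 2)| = 10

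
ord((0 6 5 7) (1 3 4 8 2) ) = 20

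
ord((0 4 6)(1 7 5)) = 3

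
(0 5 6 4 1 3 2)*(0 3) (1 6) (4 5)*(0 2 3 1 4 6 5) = (0 6) (1 2) (4 5) 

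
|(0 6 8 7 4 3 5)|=7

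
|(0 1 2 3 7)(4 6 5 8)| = 20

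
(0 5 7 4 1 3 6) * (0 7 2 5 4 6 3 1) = (0 4)(2 5)(6 7)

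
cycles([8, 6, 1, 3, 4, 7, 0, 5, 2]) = (0 8 2 1 6)(5 7)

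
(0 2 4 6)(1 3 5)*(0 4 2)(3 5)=(1 5)(4 6)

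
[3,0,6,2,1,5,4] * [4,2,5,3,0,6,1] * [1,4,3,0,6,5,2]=[0,6,4,5,3,2,1]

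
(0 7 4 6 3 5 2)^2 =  (0 4 3 2 7 6 5)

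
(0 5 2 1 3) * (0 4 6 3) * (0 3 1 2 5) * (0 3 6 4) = (0 3) (1 6) 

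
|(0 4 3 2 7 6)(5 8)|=6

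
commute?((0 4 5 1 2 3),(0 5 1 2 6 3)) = no:(0 4 5 1 2 3)*(0 5 1 2 6 3) = (0 4 1 6 3 5 2),(0 5 1 2 6 3)*(0 4 5 1 2 3) = (0 1 3 4 5 2 6)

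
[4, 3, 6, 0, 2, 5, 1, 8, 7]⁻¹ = [3, 6, 4, 1, 0, 5, 2, 8, 7]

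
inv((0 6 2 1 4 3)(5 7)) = (0 3 4 1 2 6)(5 7)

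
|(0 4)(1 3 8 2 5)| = 10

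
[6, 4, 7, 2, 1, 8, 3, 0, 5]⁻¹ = [7, 4, 3, 6, 1, 8, 0, 2, 5]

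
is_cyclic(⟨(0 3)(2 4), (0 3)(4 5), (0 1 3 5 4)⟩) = no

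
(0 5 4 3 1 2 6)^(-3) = (0 1 5 2 4 6 3)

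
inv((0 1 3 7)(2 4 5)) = (0 7 3 1)(2 5 4)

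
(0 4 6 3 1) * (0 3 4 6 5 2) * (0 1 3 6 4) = (0 4 5 2 1 6)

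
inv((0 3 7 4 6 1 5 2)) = (0 2 5 1 6 4 7 3)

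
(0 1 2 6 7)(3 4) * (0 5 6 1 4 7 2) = (0 4 3 7 5 6 2 1)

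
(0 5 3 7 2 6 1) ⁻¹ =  (0 1 6 2 7 3 5) 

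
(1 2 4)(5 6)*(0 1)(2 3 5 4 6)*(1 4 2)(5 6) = (0 4)(1 3 6 2 5)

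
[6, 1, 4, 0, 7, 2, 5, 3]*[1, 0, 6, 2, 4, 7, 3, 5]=[3, 0, 4, 1, 5, 6, 7, 2]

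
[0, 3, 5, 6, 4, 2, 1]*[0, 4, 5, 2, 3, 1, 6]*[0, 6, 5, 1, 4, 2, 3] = [0, 5, 6, 3, 1, 2, 4]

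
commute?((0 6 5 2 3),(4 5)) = no:(0 6 5 2 3) * (4 5) = (0 6 4 5 2 3),(4 5) * (0 6 5 2 3) = (0 6 5 4 2 3)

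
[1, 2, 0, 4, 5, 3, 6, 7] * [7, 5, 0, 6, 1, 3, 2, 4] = [5, 0, 7, 1, 3, 6, 2, 4]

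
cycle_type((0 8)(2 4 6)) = 2.3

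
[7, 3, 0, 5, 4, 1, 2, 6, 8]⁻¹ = [2, 5, 6, 1, 4, 3, 7, 0, 8]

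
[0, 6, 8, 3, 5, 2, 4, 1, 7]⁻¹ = [0, 7, 5, 3, 6, 4, 1, 8, 2]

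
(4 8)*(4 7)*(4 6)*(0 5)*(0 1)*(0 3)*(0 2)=(0 5 1 3 2)(4 8 7 6)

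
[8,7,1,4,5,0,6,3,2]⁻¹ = [5,2,8,7,3,4,6,1,0]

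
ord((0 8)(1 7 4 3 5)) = 10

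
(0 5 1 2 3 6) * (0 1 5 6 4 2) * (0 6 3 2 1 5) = (0 3 4 1 6 5)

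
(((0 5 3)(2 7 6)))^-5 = (0 5 3)(2 7 6)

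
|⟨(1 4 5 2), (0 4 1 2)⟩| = 120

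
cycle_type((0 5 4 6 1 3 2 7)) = 8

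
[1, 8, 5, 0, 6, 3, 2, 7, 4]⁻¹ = [3, 0, 6, 5, 8, 2, 4, 7, 1]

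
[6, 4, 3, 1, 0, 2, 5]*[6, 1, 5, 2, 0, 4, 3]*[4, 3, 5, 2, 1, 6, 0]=[2, 4, 5, 3, 0, 6, 1]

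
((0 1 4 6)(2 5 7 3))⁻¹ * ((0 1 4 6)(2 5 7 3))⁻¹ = (0 4)(1 6)(2 7)(3 5)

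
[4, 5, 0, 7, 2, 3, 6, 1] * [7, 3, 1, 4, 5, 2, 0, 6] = [5, 2, 7, 6, 1, 4, 0, 3]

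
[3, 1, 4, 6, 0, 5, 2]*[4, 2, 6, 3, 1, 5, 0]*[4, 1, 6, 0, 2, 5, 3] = [0, 6, 1, 4, 2, 5, 3]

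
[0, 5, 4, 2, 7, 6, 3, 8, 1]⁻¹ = [0, 8, 3, 6, 2, 1, 5, 4, 7]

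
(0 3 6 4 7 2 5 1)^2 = (0 6 7 5)(1 3 4 2)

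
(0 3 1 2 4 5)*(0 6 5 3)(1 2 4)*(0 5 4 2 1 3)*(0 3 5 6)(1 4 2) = (0 6 2 5)(3 4)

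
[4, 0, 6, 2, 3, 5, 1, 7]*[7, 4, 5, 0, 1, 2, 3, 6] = [1, 7, 3, 5, 0, 2, 4, 6]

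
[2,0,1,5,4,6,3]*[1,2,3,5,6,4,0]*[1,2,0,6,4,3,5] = [6,2,0,4,5,1,3]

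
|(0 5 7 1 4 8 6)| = 7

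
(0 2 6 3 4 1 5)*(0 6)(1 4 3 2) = (0 1 5 6 2)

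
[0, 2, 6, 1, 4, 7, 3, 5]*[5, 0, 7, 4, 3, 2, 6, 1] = [5, 7, 6, 0, 3, 1, 4, 2]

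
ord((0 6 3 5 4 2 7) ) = 7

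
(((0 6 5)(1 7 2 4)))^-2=(0 6 5)(1 2)(4 7)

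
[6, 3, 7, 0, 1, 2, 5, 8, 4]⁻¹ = [3, 4, 5, 1, 8, 6, 0, 2, 7]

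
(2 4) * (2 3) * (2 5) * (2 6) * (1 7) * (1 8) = (1 7 8)(2 4 3 5 6)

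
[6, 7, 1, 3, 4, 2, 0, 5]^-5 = [6, 2, 5, 3, 4, 7, 0, 1]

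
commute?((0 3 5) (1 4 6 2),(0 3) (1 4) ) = no:(0 3 5) (1 4 6 2)*(0 3) (1 4) = (2 4 6) (3 5),(0 3) (1 4)*(0 3 5) (1 4 6 2) = (0 5) (1 6 2) 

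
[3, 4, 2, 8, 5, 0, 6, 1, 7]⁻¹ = [5, 7, 2, 0, 1, 4, 6, 8, 3]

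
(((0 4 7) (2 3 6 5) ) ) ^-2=(0 4 7) (2 6) (3 5) 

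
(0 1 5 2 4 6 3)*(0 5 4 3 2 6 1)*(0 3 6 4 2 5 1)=(0 3 1 2 6 5 4)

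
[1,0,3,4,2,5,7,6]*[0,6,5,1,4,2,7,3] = [6,0,1,4,5,2,3,7]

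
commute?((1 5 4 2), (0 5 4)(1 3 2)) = no:(1 5 4 2)*(0 5 4)(1 3 2) = (0 5)(1 4)(2 3), (0 5 4)(1 3 2)*(1 5 4 2) = (0 4)(1 3)(2 5)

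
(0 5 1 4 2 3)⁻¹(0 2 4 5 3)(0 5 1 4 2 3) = (0 5 3 2 1)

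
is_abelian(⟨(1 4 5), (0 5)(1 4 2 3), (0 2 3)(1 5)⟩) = no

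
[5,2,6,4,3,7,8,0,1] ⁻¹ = [7,8,1,4,3,0,2,5,6] 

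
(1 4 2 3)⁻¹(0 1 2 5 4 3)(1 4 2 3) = (0 4 3 5 2 1)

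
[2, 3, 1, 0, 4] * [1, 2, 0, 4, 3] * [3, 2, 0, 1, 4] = [3, 4, 0, 2, 1]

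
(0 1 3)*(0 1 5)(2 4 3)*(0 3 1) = (0 5 3)(1 2 4)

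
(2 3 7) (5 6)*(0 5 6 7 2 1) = (0 5 7 1) (2 3) 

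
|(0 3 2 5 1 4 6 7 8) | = 9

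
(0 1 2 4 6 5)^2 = (0 2 6)(1 4 5)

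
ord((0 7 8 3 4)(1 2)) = 10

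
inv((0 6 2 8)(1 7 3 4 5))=(0 8 2 6)(1 5 4 3 7)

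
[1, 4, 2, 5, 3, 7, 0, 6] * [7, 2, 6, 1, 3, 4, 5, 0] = [2, 3, 6, 4, 1, 0, 7, 5]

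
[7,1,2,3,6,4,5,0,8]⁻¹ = [7,1,2,3,5,6,4,0,8]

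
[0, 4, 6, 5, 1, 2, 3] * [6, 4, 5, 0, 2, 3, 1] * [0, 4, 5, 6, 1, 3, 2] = [2, 5, 4, 6, 1, 3, 0]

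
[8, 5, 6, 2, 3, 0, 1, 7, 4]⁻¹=[5, 6, 3, 4, 8, 1, 2, 7, 0]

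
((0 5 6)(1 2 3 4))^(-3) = (1 2 3 4)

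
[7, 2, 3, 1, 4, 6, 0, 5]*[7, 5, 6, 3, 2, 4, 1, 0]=[0, 6, 3, 5, 2, 1, 7, 4]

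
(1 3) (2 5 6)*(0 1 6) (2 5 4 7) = (0 1 3 6 5) (2 4 7) 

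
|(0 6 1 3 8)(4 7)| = 10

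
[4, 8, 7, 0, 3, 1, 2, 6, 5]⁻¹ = [3, 5, 6, 4, 0, 8, 7, 2, 1]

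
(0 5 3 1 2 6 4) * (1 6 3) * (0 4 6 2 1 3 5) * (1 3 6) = (1 3 2 5 6)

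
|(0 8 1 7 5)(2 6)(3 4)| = 10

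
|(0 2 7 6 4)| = 5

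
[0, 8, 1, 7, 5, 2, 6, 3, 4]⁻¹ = [0, 2, 5, 7, 8, 4, 6, 3, 1]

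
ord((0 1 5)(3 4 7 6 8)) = 15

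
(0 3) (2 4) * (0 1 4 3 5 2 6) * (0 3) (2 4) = (0 5 4 6 3 1 2) 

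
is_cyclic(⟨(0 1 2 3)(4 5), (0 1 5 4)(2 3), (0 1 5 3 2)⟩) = no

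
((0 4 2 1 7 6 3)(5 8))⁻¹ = (0 3 6 7 1 2 4)(5 8)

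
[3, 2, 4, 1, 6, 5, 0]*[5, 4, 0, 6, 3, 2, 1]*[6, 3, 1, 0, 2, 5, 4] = [4, 6, 0, 2, 3, 1, 5]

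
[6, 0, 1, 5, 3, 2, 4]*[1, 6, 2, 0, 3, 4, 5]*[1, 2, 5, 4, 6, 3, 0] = [3, 2, 0, 6, 1, 5, 4]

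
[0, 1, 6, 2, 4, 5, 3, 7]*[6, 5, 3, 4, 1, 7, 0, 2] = [6, 5, 0, 3, 1, 7, 4, 2]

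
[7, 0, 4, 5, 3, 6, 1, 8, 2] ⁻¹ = [1, 6, 8, 4, 2, 3, 5, 0, 7] 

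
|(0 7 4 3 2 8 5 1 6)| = 9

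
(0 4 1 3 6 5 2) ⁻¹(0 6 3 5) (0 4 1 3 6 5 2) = (2 4 5 6) 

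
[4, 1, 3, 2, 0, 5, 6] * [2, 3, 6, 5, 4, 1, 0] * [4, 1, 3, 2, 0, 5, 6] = [0, 2, 5, 6, 3, 1, 4] 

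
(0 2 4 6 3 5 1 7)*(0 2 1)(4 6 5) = (0 1 7 2 6 3 4 5)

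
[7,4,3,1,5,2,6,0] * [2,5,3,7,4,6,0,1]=[1,4,7,5,6,3,0,2]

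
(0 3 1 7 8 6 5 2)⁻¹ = (0 2 5 6 8 7 1 3)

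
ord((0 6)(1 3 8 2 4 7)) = 6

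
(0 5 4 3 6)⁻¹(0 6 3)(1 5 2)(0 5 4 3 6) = (0 6 5)(1 4 2)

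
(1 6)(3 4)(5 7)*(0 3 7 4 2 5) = (0 3 2 5 4 7)(1 6)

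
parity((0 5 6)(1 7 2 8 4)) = even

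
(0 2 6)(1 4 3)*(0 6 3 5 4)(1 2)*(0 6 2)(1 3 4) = (0 3)(1 6 2 4 5)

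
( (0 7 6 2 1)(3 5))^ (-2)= (0 2 7 1 6)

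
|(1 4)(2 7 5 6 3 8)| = 6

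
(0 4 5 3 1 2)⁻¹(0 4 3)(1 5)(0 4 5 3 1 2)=(1 4 5)(2 3)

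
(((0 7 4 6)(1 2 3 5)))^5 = (0 7 4 6)(1 2 3 5)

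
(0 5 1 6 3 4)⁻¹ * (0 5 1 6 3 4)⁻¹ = (0 3 1)(4 6 5)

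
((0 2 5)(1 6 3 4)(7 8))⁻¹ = (0 5 2)(1 4 3 6)(7 8)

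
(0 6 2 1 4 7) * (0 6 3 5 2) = (0 3 5 2 1 4 7 6) 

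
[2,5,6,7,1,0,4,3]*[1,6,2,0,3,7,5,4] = [2,7,5,4,6,1,3,0]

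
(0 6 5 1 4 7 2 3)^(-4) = (0 4)(1 3)(2 5)(6 7)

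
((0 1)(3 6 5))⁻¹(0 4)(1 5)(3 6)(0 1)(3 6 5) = (0 3)(1 4)(5 6)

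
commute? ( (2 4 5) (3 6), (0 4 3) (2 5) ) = no: (2 4 5) (3 6)*(0 4 3) (2 5) = (0 4 2 3 6), (0 4 3) (2 5)*(2 4 5) (3 6) = (0 5 4 6 3) 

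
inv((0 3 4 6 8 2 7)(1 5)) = (0 7 2 8 6 4 3)(1 5)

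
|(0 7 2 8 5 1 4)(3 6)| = 14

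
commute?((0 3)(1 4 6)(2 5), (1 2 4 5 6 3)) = no:(0 3)(1 4 6)(2 5) * (1 2 4 5 6 3) = (0 1 5 4 3)(2 6), (1 2 4 5 6 3) * (0 3)(1 4 6)(2 5) = (0 3 4 2 6)(1 5)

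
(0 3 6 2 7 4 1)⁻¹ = (0 1 4 7 2 6 3)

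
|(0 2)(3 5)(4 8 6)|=6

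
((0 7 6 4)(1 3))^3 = (0 4 6 7)(1 3)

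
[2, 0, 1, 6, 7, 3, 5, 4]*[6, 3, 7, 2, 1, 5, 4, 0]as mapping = [0→7, 1→6, 2→3, 3→4, 4→0, 5→2, 6→5, 7→1]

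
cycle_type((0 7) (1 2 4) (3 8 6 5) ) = 2.3.4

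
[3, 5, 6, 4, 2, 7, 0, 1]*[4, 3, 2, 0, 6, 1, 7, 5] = [0, 1, 7, 6, 2, 5, 4, 3] 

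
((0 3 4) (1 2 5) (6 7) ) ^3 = (6 7) 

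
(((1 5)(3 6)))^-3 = (1 5)(3 6)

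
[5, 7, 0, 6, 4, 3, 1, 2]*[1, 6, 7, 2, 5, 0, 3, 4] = [0, 4, 1, 3, 5, 2, 6, 7]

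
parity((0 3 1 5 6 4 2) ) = even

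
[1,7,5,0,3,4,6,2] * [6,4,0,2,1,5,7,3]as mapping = [0→4,1→3,2→5,3→6,4→2,5→1,6→7,7→0]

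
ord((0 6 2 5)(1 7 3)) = 12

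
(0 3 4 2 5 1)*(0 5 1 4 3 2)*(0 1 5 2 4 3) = (0 4 1 2 5 3)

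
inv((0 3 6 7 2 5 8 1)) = (0 1 8 5 2 7 6 3)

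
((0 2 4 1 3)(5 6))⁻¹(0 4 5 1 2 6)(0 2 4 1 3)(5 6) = (1 6 3 4 5 2)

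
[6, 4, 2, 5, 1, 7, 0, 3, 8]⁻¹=[6, 4, 2, 7, 1, 3, 0, 5, 8]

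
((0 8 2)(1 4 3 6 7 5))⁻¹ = (0 2 8)(1 5 7 6 3 4)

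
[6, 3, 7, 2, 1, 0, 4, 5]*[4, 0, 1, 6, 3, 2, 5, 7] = [5, 6, 7, 1, 0, 4, 3, 2] 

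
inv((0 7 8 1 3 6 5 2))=(0 2 5 6 3 1 8 7)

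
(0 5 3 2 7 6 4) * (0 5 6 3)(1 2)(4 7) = (0 6 7 3 1 2 4 5)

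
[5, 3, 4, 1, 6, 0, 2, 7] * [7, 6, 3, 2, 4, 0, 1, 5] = [0, 2, 4, 6, 1, 7, 3, 5]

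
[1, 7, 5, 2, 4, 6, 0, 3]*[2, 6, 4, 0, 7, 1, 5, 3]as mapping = [0→6, 1→3, 2→1, 3→4, 4→7, 5→5, 6→2, 7→0]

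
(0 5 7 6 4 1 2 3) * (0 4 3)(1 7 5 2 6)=(0 2)(1 6 3 4 7)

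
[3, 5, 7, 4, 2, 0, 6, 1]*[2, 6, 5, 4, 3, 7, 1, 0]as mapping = [0→4, 1→7, 2→0, 3→3, 4→5, 5→2, 6→1, 7→6]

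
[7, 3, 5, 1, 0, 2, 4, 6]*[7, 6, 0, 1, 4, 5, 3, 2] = [2, 1, 5, 6, 7, 0, 4, 3]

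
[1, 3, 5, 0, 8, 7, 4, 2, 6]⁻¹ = [3, 0, 7, 1, 6, 2, 8, 5, 4]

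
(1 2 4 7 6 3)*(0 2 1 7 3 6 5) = (0 2 4 3 7 5)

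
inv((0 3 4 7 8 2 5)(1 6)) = (0 5 2 8 7 4 3)(1 6)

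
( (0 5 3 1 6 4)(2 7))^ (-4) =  (0 3 6)(1 4 5)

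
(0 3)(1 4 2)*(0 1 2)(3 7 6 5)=(0 7 6 5 3 1 4)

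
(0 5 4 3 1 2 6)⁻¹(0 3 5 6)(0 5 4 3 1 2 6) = (0 5 1 4)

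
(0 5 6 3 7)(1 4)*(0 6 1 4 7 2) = (0 5 1 7 6 3 2)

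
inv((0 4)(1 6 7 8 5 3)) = (0 4)(1 3 5 8 7 6)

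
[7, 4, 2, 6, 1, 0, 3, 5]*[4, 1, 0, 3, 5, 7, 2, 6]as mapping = [0→6, 1→5, 2→0, 3→2, 4→1, 5→4, 6→3, 7→7]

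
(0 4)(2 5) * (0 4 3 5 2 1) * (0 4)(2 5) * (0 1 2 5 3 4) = (0 4 1)(2 3 5)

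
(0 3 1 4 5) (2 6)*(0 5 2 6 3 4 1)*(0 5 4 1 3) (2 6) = (0 1 3 5 4 6 2) 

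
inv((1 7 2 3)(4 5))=(1 3 2 7)(4 5)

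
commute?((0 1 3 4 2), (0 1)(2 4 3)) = no:(0 1 3 4 2)*(0 1)(2 4 3) = (1 2), (0 1)(2 4 3)*(0 1 3 4 2) = (0 3)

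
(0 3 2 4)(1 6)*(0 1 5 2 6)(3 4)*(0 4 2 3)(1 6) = (0 2)(1 4 6 5 3)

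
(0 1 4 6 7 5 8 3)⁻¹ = (0 3 8 5 7 6 4 1)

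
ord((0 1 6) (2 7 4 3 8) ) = 15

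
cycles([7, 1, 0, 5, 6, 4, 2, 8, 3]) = (0 7 8 3 5 4 6 2)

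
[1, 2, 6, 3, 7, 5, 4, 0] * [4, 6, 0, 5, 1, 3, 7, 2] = [6, 0, 7, 5, 2, 3, 1, 4]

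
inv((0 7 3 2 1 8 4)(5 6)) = (0 4 8 1 2 3 7)(5 6)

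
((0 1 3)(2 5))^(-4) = (0 3 1)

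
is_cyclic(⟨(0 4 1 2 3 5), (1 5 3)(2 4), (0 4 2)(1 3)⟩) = no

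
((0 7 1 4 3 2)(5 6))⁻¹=(0 2 3 4 1 7)(5 6)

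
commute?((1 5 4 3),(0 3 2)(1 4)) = no:(1 5 4 3)*(0 3 2)(1 4) = (0 3 4 2)(1 5),(0 3 2)(1 4)*(1 5 4 3) = (0 1 3 2)(4 5)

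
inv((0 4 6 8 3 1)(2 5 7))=(0 1 3 8 6 4)(2 7 5)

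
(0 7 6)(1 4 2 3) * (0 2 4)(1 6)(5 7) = (0 5 7 1)(2 3 6)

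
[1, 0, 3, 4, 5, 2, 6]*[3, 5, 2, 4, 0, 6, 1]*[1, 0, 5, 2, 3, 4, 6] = [4, 2, 3, 1, 6, 5, 0]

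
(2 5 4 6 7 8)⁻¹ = (2 8 7 6 4 5)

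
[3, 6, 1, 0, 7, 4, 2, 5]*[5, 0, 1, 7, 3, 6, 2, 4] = [7, 2, 0, 5, 4, 3, 1, 6]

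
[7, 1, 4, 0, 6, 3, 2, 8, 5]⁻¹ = [3, 1, 6, 5, 2, 8, 4, 0, 7]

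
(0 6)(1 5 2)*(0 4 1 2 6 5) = (0 5 6 4 1)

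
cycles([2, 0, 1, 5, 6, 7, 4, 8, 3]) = (0 2 1)(3 5 7 8)(4 6)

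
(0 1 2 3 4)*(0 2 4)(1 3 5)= (0 3)(1 4 2 5)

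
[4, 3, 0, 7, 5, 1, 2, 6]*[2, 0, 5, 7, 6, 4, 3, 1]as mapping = [0→6, 1→7, 2→2, 3→1, 4→4, 5→0, 6→5, 7→3]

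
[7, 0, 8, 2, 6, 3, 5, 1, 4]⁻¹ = [1, 7, 3, 5, 8, 6, 4, 0, 2]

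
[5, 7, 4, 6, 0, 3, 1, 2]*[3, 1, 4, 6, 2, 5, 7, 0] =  [5, 0, 2, 7, 3, 6, 1, 4]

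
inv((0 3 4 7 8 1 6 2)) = (0 2 6 1 8 7 4 3)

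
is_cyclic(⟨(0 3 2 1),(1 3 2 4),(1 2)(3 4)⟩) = no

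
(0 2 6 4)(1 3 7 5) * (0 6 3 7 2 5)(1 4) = (0 5 4 6 1 7)(2 3)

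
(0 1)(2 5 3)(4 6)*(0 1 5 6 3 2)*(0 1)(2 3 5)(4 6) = (0 2 4 5 3 1)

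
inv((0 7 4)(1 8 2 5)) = (0 4 7)(1 5 2 8)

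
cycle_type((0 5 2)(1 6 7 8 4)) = 3.5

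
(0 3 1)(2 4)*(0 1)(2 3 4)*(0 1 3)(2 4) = (0 2 4)(1 3)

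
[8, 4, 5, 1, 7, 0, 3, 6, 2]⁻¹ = [5, 3, 8, 6, 1, 2, 7, 4, 0]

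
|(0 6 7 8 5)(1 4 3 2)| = 20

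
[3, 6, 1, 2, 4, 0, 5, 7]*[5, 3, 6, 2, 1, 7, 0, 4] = [2, 0, 3, 6, 1, 5, 7, 4]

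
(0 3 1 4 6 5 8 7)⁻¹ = (0 7 8 5 6 4 1 3)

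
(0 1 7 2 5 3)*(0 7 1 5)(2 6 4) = (0 5 3 7 6 4 2)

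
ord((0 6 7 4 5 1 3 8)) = 8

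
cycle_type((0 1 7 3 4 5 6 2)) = 8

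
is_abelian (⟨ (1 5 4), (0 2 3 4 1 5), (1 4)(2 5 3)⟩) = no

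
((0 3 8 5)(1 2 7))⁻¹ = (0 5 8 3)(1 7 2)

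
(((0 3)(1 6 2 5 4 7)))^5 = (0 3)(1 7 4 5 2 6)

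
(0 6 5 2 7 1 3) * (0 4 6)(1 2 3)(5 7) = (2 5 3 4 6 7)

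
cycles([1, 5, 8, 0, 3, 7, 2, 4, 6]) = (0 1 5 7 4 3)(2 8 6)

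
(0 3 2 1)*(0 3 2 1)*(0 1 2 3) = (0 3 2 1)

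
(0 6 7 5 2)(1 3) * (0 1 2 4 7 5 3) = (0 6 5 4 7 3 2 1)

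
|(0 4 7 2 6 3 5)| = 7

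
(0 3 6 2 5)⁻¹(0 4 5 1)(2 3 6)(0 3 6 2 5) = (0 1 3 4)(2 5 6)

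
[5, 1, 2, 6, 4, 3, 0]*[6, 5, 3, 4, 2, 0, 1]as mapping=[0→0, 1→5, 2→3, 3→1, 4→2, 5→4, 6→6]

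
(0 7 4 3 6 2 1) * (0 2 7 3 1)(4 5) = (0 3 6 7 5 4 1 2)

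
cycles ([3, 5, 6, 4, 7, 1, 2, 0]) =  (0 3 4 7) (1 5) (2 6) 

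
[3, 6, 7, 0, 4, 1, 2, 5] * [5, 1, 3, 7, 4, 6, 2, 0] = [7, 2, 0, 5, 4, 1, 3, 6]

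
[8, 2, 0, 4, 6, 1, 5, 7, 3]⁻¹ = [2, 5, 1, 8, 3, 6, 4, 7, 0]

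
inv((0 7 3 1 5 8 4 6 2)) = (0 2 6 4 8 5 1 3 7)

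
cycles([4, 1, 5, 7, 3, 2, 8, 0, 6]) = (0 4 3 7)(2 5)(6 8)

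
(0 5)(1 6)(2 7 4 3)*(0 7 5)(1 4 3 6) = (2 5 7 3)(4 6)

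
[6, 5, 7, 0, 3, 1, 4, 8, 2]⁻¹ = [3, 5, 8, 4, 6, 1, 0, 2, 7]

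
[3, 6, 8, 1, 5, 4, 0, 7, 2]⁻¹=[6, 3, 8, 0, 5, 4, 1, 7, 2]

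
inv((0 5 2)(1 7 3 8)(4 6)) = (0 2 5)(1 8 3 7)(4 6)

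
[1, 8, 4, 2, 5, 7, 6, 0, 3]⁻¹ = [7, 0, 3, 8, 2, 4, 6, 5, 1]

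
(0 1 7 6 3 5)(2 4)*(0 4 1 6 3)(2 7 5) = (0 6)(1 5 4 7 3 2)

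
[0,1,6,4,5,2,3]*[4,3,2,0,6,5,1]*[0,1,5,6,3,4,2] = [3,6,1,2,4,5,0] 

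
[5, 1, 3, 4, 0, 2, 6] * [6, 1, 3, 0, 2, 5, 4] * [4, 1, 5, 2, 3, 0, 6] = [0, 1, 4, 5, 6, 2, 3]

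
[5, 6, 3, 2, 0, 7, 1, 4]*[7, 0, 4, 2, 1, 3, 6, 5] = [3, 6, 2, 4, 7, 5, 0, 1]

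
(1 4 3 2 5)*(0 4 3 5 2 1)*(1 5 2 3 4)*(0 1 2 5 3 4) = (0 2 4 5 1)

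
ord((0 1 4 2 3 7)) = 6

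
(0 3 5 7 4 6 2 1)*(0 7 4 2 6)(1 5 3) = (0 1 7 2 5 4)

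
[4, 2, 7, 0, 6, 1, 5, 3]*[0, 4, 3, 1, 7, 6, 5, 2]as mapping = [0→7, 1→3, 2→2, 3→0, 4→5, 5→4, 6→6, 7→1]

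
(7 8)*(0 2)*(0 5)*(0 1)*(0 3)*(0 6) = (0 2 5 1 3 6) (7 8) 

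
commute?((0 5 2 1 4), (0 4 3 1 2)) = no:(0 5 2 1 4) * (0 4 3 1 2) = (0 5)(1 3), (0 4 3 1 2) * (0 5 2 1 4) = (2 5)(3 4)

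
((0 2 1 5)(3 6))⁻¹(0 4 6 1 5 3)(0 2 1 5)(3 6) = (0 6 2 4 3 5)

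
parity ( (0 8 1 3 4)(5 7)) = odd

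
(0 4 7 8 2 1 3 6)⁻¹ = (0 6 3 1 2 8 7 4)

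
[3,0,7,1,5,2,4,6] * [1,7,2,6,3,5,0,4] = [6,1,4,7,5,2,3,0]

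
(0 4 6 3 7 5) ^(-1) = (0 5 7 3 6 4) 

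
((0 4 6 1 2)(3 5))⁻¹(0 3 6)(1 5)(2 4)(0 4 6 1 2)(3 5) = (0 6)(1 4 5)(2 3)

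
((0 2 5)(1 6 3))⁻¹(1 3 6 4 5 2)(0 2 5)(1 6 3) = (0 5 6 1 3 4)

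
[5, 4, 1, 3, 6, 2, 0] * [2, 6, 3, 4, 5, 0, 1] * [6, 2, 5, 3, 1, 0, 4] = [6, 0, 4, 1, 2, 3, 5]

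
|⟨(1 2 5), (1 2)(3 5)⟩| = 12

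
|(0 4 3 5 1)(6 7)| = 10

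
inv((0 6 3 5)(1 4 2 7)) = (0 5 3 6)(1 7 2 4)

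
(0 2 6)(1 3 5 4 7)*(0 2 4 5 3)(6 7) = (0 4 6 2 7 1)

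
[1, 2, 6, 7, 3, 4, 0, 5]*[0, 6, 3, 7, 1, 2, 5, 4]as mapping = [0→6, 1→3, 2→5, 3→4, 4→7, 5→1, 6→0, 7→2]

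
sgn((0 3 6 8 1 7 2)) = 1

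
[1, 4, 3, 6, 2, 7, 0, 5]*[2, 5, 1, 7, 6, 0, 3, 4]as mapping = [0→5, 1→6, 2→7, 3→3, 4→1, 5→4, 6→2, 7→0]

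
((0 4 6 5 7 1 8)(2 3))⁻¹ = (0 8 1 7 5 6 4)(2 3)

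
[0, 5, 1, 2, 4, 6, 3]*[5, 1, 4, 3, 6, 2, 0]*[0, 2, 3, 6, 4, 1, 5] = [1, 3, 2, 4, 5, 0, 6]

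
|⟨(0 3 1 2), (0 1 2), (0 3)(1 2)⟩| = 24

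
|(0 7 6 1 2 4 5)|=7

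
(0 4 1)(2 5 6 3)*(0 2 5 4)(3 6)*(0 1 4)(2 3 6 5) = (0 1 3 2)(5 6)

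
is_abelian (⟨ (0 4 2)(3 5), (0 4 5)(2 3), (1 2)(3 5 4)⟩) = no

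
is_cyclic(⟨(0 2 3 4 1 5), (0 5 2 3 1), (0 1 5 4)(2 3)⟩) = no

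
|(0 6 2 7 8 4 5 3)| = 8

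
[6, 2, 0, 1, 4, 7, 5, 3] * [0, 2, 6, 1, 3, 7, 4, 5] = [4, 6, 0, 2, 3, 5, 7, 1]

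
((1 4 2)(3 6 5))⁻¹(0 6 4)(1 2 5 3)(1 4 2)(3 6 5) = (0 5 2)(1 3 6 4)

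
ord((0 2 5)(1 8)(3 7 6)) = 6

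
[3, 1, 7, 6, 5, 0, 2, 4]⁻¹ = [5, 1, 6, 0, 7, 4, 3, 2]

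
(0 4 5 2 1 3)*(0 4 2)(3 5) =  (0 2 1 5)(3 4)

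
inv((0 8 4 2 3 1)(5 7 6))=(0 1 3 2 4 8)(5 6 7)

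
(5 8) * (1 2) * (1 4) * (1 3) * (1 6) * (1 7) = (1 2 4 3 6 7)(5 8)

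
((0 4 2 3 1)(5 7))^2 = (0 2 1 4 3)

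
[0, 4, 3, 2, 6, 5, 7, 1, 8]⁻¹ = [0, 7, 3, 2, 1, 5, 4, 6, 8]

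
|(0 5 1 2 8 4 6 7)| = 8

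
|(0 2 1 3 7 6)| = 6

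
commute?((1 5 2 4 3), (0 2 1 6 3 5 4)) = no:(1 5 2 4 3)*(0 2 1 6 3 5 4) = (0 2)(1 4 5)(3 6), (0 2 1 6 3 5 4)*(1 5 2 4 3) = (0 4)(1 6)(2 5 3)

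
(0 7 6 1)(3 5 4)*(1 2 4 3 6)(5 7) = (0 5 3 7 1)(2 4 6)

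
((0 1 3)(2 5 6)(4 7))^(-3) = (4 7)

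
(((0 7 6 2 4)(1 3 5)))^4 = (0 4 2 6 7)(1 3 5)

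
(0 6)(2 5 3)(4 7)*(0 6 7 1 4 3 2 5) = (0 7 3 5 2)(1 4)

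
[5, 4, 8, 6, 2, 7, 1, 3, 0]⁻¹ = [8, 6, 4, 7, 1, 0, 3, 5, 2]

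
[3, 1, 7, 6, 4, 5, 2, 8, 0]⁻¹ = [8, 1, 6, 0, 4, 5, 3, 2, 7]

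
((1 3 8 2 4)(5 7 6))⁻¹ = (1 4 2 8 3)(5 6 7)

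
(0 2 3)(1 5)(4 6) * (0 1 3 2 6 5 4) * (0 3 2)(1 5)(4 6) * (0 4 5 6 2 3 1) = (0 5 3 6 1 2 4)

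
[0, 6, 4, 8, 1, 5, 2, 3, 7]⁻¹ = [0, 4, 6, 7, 2, 5, 1, 8, 3]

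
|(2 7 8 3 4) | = 5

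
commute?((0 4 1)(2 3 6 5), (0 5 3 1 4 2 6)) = no:(0 4 1)(2 3 6 5) * (0 5 3 1 4 2 6) = (0 2 1 5 6 3), (0 5 3 1 4 2 6) * (0 4 1)(2 3 6 5) = (0 2 5 6 4 3)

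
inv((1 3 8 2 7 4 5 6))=(1 6 5 4 7 2 8 3)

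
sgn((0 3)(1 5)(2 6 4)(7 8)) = -1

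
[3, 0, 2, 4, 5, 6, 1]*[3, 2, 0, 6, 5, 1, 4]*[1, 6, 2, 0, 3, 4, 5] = [5, 0, 1, 4, 6, 3, 2] 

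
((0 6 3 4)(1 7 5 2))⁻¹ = (0 4 3 6)(1 2 5 7)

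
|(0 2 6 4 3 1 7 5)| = 8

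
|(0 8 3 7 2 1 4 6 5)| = 9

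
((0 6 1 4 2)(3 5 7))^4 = (0 2 4 1 6)(3 5 7)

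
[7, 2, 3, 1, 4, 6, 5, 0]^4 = [0, 2, 3, 1, 4, 5, 6, 7]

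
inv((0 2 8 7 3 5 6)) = (0 6 5 3 7 8 2)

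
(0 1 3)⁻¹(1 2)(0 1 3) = (2 3)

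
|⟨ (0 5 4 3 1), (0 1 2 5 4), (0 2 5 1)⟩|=720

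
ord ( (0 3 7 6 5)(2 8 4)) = 15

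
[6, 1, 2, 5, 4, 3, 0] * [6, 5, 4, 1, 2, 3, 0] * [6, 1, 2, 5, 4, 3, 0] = [6, 3, 4, 5, 2, 1, 0]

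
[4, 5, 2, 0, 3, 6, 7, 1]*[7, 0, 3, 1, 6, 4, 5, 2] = [6, 4, 3, 7, 1, 5, 2, 0]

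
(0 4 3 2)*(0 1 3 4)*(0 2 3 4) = (0 2 1 4)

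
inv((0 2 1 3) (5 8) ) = (0 3 1 2) (5 8) 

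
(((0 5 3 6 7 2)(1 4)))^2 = (0 3 7)(2 5 6)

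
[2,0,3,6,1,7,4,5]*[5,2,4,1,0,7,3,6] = [4,5,1,3,2,6,0,7]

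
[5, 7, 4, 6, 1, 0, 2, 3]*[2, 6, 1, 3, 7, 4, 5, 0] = [4, 0, 7, 5, 6, 2, 1, 3]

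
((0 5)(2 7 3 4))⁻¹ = (0 5)(2 4 3 7)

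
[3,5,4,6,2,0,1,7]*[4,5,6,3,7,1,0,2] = [3,1,7,0,6,4,5,2] 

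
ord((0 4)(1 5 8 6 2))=10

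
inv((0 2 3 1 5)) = (0 5 1 3 2)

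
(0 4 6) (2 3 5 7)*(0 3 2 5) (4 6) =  (0 6 3) (5 7) 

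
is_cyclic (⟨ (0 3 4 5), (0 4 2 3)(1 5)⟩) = no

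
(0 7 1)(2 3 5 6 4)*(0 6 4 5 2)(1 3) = (0 7 3 2 1 6 5 4)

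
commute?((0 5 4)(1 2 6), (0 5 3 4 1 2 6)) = no:(0 5 4)(1 2 6) * (0 5 3 4 1 2 6) = (0 3 4 5 1 6 2), (0 5 3 4 1 2 6) * (0 5 4)(1 2 6) = (0 4 2 1 6 5 3)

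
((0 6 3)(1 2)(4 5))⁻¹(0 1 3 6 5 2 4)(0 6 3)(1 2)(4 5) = (0 3 4 1 5 6 2)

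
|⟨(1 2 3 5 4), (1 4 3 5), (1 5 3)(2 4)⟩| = 120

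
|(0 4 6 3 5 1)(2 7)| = 6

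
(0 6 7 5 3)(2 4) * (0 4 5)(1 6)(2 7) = (0 1 6 2 5 3 4 7)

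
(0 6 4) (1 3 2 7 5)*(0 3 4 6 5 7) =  (0 5 1 4 3 2) 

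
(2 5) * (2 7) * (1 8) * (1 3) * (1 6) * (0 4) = (0 4)(1 8 3 6)(2 5 7)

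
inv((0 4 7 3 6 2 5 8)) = (0 8 5 2 6 3 7 4)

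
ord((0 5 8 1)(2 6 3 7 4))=20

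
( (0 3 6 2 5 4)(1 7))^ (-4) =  (0 6 5)(2 4 3)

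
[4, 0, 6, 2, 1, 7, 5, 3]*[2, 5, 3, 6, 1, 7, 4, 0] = [1, 2, 4, 3, 5, 0, 7, 6]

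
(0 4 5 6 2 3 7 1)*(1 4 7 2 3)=(0 7 4 5 6 3 2 1)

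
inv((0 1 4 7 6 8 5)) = (0 5 8 6 7 4 1)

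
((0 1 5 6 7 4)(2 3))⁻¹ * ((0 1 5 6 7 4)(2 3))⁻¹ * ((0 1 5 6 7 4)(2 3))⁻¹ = (0 6)(1 7)(2 3)(4 5)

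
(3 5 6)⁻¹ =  (3 6 5)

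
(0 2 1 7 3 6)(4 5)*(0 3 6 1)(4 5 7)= (0 2)(1 4 7 6 3)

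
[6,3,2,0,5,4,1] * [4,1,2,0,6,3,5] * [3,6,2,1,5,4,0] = [4,3,2,5,1,0,6]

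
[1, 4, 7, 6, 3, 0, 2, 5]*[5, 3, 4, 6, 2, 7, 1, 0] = [3, 2, 0, 1, 6, 5, 4, 7]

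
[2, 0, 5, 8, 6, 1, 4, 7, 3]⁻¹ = [1, 5, 0, 8, 6, 2, 4, 7, 3]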